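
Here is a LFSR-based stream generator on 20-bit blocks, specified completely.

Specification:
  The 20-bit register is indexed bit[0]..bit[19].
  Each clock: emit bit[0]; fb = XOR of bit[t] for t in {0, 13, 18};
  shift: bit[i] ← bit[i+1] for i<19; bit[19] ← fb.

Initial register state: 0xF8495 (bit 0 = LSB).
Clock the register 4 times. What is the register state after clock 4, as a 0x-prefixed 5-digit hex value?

0x2F849

reg_0 = 0xF8495
clock 1: out=1, reg = 0x7C24A
clock 2: out=0, reg = 0xBE125
clock 3: out=1, reg = 0x5F092
clock 4: out=0, reg = 0x2F849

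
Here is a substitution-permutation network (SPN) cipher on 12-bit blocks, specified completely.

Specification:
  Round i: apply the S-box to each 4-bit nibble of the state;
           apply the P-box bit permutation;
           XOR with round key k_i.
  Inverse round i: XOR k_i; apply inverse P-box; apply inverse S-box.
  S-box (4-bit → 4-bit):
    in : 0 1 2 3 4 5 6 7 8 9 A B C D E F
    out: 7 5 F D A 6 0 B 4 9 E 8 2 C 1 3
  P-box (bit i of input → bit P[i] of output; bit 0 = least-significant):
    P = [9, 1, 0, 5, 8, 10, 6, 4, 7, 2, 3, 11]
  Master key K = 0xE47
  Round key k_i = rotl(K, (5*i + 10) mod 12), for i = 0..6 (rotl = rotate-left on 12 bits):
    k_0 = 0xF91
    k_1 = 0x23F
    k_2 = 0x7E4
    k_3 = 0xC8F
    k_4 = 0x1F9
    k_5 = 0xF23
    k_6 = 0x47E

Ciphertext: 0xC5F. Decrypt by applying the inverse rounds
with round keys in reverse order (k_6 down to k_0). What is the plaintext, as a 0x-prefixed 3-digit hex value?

0x639

s_0 = ciphertext = 0xC5F
s_1 = InvRound(s_0, k_6) = 0xB6D
s_2 = InvRound(s_1, k_5) = 0x55C
s_3 = InvRound(s_2, k_4) = 0xFCD
s_4 = InvRound(s_3, k_3) = 0x61F
s_5 = InvRound(s_4, k_2) = 0x13A
s_6 = InvRound(s_5, k_1) = 0xCE1
s_7 = InvRound(s_6, k_0) = 0x639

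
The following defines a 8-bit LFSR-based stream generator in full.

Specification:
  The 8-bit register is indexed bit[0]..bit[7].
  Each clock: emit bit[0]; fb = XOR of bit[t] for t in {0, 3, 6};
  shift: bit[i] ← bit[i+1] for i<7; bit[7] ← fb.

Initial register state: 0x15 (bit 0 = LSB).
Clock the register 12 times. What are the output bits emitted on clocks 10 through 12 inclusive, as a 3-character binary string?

reg_0 = 0x15
clock 1: out=1, reg = 0x8A
clock 2: out=0, reg = 0xC5
clock 3: out=1, reg = 0x62
clock 4: out=0, reg = 0xB1
clock 5: out=1, reg = 0xD8
clock 6: out=0, reg = 0x6C
clock 7: out=0, reg = 0x36
clock 8: out=0, reg = 0x1B
clock 9: out=1, reg = 0x0D
clock 10: out=1, reg = 0x06
clock 11: out=0, reg = 0x03
clock 12: out=1, reg = 0x81

101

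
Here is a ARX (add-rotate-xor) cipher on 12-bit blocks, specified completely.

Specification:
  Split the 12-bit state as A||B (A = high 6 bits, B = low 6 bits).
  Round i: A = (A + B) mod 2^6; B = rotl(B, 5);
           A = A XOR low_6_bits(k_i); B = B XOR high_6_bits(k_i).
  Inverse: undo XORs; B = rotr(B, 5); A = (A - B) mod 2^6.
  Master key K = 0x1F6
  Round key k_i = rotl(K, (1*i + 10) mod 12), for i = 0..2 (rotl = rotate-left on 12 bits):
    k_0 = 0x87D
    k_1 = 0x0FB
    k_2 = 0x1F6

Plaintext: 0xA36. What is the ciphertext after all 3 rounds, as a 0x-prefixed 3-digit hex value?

0xC88

s_0 = plaintext = 0xA36
s_1 = Round(s_0, k_0) = 0x8FA
s_2 = Round(s_1, k_1) = 0x99E
s_3 = Round(s_2, k_2) = 0xC88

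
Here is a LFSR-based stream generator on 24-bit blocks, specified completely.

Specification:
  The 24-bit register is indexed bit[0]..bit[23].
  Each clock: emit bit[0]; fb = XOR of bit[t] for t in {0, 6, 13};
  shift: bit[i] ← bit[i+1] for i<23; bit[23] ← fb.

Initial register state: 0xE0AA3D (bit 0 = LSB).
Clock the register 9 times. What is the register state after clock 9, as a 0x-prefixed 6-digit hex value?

reg_0 = 0xE0AA3D
clock 1: out=1, reg = 0x70551E
clock 2: out=0, reg = 0x382A8F
clock 3: out=1, reg = 0x1C1547
clock 4: out=1, reg = 0x0E0AA3
clock 5: out=1, reg = 0x870551
clock 6: out=1, reg = 0x4382A8
clock 7: out=0, reg = 0x21C154
clock 8: out=0, reg = 0x90E0AA
clock 9: out=0, reg = 0xC87055

0xC87055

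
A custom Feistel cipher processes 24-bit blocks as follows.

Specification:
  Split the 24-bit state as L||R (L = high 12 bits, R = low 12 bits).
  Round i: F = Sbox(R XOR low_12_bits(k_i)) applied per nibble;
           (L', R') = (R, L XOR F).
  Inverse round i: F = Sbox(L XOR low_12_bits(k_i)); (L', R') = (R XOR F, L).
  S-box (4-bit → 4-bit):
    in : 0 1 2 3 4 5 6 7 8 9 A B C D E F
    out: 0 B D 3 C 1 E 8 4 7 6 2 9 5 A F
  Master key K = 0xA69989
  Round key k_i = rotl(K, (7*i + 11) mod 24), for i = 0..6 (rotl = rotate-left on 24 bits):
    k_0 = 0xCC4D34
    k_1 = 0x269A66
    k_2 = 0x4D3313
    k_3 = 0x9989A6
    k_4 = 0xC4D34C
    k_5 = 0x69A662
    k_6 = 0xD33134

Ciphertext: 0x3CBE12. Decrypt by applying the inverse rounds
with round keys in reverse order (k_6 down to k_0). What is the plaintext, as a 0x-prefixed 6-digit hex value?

s_0 = ciphertext = 0x3CBE12
s_1 = InvRound(s_0, k_6) = 0x3ED3CB
s_2 = InvRound(s_1, k_5) = 0x2843ED
s_3 = InvRound(s_2, k_4) = 0x879284
s_4 = InvRound(s_3, k_3) = 0x9DB879
s_5 = InvRound(s_4, k_2) = 0xEED9DB
s_6 = InvRound(s_5, k_1) = 0x599EED
s_7 = InvRound(s_6, k_0) = 0xA88599

0xA88599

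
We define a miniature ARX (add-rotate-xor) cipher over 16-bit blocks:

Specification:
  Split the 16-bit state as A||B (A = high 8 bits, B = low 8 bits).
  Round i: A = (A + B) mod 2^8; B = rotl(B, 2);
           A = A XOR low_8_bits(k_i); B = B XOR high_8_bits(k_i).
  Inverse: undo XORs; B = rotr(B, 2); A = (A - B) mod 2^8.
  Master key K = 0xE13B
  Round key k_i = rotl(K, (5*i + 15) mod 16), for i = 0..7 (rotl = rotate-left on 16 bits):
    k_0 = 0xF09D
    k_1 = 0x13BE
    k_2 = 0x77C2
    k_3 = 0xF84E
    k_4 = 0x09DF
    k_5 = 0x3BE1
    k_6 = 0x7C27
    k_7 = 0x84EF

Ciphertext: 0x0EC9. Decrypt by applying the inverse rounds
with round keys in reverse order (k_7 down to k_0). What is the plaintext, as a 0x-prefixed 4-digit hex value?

0x6F65

s_0 = ciphertext = 0x0EC9
s_1 = InvRound(s_0, k_7) = 0x8E53
s_2 = InvRound(s_1, k_6) = 0xDECB
s_3 = InvRound(s_2, k_5) = 0x033C
s_4 = InvRound(s_3, k_4) = 0x8F4D
s_5 = InvRound(s_4, k_3) = 0x546D
s_6 = InvRound(s_5, k_2) = 0x1086
s_7 = InvRound(s_6, k_1) = 0x4965
s_8 = InvRound(s_7, k_0) = 0x6F65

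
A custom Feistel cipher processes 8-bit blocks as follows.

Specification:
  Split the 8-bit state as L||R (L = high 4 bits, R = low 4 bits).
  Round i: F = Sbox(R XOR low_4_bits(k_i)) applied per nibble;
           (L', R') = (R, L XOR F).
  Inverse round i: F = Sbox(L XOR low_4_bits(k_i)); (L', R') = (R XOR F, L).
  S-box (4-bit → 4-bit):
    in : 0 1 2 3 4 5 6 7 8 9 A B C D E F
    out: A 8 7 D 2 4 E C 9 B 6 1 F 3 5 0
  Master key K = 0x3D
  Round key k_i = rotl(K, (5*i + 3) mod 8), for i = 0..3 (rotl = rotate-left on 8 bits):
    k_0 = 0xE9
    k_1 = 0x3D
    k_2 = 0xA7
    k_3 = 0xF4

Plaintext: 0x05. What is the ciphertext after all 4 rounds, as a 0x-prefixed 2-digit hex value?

s_0 = plaintext = 0x05
s_1 = Round(s_0, k_0) = 0x5F
s_2 = Round(s_1, k_1) = 0xF2
s_3 = Round(s_2, k_2) = 0x2B
s_4 = Round(s_3, k_3) = 0xB2

0xB2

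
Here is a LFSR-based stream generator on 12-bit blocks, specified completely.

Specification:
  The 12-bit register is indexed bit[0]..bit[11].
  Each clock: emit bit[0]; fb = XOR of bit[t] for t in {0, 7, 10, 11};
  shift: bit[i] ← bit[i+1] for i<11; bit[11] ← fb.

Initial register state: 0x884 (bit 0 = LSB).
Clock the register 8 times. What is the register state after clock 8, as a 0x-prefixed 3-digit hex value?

reg_0 = 0x884
clock 1: out=0, reg = 0x442
clock 2: out=0, reg = 0xA21
clock 3: out=1, reg = 0x510
clock 4: out=0, reg = 0xA88
clock 5: out=0, reg = 0x544
clock 6: out=0, reg = 0xAA2
clock 7: out=0, reg = 0x551
clock 8: out=1, reg = 0x2A8

0x2A8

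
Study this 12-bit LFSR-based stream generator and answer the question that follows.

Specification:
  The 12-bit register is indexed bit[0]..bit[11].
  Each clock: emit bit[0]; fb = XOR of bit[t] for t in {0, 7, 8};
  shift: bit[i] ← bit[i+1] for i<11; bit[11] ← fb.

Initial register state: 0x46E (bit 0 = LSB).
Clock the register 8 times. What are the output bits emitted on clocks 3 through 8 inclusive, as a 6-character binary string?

reg_0 = 0x46E
clock 1: out=0, reg = 0x237
clock 2: out=1, reg = 0x91B
clock 3: out=1, reg = 0x48D
clock 4: out=1, reg = 0x246
clock 5: out=0, reg = 0x123
clock 6: out=1, reg = 0x091
clock 7: out=1, reg = 0x048
clock 8: out=0, reg = 0x024

110110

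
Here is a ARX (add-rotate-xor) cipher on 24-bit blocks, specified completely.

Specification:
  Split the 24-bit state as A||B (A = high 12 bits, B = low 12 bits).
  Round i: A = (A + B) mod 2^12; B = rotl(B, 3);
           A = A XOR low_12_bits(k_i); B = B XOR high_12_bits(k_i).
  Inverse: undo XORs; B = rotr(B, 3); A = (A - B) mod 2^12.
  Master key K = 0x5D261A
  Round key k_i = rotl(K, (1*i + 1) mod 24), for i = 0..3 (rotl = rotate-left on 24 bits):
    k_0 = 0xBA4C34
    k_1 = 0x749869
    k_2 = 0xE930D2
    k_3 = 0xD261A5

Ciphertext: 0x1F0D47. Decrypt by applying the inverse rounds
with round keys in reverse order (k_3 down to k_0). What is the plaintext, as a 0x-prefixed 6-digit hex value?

s_0 = ciphertext = 0x1F0D47
s_1 = InvRound(s_0, k_3) = 0xE4920C
s_2 = InvRound(s_1, k_2) = 0xF08F93
s_3 = InvRound(s_2, k_1) = 0x24651B
s_4 = InvRound(s_3, k_0) = 0xE9BFD7

0xE9BFD7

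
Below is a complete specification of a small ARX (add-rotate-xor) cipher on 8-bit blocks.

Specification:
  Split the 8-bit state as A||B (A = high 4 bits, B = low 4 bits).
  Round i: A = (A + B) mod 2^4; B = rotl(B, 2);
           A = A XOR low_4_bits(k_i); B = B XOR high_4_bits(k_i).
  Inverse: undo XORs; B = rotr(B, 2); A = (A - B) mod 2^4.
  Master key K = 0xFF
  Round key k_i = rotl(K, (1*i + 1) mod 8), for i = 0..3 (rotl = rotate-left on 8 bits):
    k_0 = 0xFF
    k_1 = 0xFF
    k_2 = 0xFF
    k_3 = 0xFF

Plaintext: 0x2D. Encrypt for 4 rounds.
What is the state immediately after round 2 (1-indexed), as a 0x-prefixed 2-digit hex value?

s_0 = plaintext = 0x2D
s_1 = Round(s_0, k_0) = 0x08
s_2 = Round(s_1, k_1) = 0x7D
s_3 = Round(s_2, k_2) = 0xB8
s_4 = Round(s_3, k_3) = 0xCD

0x7D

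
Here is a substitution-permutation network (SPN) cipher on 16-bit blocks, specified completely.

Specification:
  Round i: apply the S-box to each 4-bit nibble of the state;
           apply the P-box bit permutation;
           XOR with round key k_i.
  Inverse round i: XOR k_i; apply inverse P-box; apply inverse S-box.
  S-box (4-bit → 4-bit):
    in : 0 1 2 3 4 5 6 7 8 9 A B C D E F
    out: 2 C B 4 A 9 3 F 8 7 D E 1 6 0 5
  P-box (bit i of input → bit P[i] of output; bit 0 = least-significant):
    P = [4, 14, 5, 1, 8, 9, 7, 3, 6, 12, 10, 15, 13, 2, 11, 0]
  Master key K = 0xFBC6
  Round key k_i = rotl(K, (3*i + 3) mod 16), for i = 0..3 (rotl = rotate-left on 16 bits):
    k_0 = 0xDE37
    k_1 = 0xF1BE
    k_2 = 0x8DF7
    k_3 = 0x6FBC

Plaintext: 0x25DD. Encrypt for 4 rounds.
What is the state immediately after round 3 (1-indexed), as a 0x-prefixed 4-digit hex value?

s_0 = plaintext = 0x25DD
s_1 = Round(s_0, k_0) = 0x3CD2
s_2 = Round(s_1, k_1) = 0xBB6C
s_3 = Round(s_2, k_2) = 0x12E2
s_4 = Round(s_3, k_3) = 0xB7EF

0x12E2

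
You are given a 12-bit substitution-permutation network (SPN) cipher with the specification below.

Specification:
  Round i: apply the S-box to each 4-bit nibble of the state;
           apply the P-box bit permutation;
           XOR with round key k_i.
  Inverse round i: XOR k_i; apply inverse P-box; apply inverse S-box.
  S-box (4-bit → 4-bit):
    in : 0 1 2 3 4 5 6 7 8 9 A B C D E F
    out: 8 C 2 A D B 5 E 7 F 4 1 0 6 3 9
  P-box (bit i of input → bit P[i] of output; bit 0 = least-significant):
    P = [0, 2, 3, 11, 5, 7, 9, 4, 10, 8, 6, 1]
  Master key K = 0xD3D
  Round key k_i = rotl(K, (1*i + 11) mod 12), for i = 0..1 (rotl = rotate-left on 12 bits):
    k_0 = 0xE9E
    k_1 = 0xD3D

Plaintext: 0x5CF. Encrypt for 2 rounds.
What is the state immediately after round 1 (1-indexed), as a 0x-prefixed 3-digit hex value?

s_0 = plaintext = 0x5CF
s_1 = Round(s_0, k_0) = 0x39D
s_2 = Round(s_1, k_1) = 0xE83

0x39D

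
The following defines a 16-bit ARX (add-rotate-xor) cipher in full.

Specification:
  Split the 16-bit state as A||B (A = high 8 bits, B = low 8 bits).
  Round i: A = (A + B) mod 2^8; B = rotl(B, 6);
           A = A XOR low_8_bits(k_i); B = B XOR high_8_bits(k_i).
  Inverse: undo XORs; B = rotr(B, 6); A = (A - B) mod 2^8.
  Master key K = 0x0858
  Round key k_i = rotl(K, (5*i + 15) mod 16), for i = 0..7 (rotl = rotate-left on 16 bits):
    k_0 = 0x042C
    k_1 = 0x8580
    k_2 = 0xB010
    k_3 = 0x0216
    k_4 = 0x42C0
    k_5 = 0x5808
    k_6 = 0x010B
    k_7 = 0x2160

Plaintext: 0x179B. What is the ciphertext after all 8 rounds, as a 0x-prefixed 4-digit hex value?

s_0 = plaintext = 0x179B
s_1 = Round(s_0, k_0) = 0x9EE2
s_2 = Round(s_1, k_1) = 0x003D
s_3 = Round(s_2, k_2) = 0x2DFF
s_4 = Round(s_3, k_3) = 0x3AFD
s_5 = Round(s_4, k_4) = 0xF73D
s_6 = Round(s_5, k_5) = 0x3C17
s_7 = Round(s_6, k_6) = 0x58C4
s_8 = Round(s_7, k_7) = 0x7C10

0x7C10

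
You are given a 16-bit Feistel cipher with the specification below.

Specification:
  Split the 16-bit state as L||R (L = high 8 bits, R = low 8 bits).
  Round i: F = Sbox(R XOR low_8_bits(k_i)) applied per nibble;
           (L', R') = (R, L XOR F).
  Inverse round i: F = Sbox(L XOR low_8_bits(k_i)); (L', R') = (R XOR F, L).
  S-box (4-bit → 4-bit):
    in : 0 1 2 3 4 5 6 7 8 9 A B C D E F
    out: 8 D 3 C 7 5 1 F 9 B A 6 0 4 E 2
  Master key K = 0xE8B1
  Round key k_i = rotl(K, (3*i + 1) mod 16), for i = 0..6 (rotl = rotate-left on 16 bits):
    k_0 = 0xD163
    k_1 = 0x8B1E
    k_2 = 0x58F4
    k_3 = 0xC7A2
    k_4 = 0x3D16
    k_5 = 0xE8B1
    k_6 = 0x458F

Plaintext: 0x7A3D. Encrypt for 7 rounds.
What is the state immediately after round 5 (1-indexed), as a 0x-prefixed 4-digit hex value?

s_0 = plaintext = 0x7A3D
s_1 = Round(s_0, k_0) = 0x3D24
s_2 = Round(s_1, k_1) = 0x24F7
s_3 = Round(s_2, k_2) = 0xF7A8
s_4 = Round(s_3, k_3) = 0xA87D
s_5 = Round(s_4, k_4) = 0x7DBE
s_6 = Round(s_5, k_5) = 0xBEFF
s_7 = Round(s_6, k_6) = 0xFF46

0x7DBE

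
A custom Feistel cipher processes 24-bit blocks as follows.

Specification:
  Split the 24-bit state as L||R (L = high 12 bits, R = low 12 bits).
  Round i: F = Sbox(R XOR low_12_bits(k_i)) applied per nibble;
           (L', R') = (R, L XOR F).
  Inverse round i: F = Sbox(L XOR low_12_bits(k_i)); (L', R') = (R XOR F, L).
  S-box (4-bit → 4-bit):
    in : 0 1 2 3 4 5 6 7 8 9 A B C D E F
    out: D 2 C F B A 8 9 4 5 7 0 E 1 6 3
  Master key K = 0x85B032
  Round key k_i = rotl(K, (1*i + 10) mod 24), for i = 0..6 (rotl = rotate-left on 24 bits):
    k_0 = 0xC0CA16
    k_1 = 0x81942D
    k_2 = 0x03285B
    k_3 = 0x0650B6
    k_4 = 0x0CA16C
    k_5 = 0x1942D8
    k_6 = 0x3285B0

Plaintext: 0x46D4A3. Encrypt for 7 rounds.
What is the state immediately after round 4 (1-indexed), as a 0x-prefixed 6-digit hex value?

s_0 = plaintext = 0x46D4A3
s_1 = Round(s_0, k_0) = 0x4A3267
s_2 = Round(s_1, k_1) = 0x267C14
s_3 = Round(s_2, k_2) = 0xC149D4
s_4 = Round(s_3, k_3) = 0x9D4998
s_5 = Round(s_4, k_4) = 0x998DEF
s_6 = Round(s_5, k_5) = 0xDEFA61
s_7 = Round(s_6, k_6) = 0xA61EFD

0x9D4998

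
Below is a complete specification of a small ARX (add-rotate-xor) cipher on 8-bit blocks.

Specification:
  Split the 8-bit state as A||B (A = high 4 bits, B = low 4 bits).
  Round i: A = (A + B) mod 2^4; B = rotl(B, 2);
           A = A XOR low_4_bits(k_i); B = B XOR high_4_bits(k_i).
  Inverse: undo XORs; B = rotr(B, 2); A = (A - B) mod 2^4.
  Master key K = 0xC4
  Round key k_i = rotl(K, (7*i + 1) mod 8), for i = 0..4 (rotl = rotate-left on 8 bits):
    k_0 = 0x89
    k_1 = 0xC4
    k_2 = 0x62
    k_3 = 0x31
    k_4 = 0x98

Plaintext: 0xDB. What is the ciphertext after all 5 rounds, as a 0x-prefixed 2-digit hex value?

s_0 = plaintext = 0xDB
s_1 = Round(s_0, k_0) = 0x16
s_2 = Round(s_1, k_1) = 0x35
s_3 = Round(s_2, k_2) = 0xA3
s_4 = Round(s_3, k_3) = 0xCF
s_5 = Round(s_4, k_4) = 0x36

0x36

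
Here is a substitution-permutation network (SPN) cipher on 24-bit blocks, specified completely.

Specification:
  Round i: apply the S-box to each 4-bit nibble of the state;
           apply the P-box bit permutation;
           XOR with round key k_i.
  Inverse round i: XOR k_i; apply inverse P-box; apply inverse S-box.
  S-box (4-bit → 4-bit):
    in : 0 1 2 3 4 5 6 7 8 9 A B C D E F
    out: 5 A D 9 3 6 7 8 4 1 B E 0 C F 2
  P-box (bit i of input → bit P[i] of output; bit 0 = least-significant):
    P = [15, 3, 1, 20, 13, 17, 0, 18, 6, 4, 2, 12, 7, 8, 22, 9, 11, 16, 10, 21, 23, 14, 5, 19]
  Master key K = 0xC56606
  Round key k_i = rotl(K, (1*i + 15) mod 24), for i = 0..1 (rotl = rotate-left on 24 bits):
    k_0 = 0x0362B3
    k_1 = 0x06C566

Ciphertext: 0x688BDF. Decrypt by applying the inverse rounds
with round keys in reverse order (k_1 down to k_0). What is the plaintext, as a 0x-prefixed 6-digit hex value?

0x4EF8C1

s_0 = ciphertext = 0x688BDF
s_1 = InvRound(s_0, k_1) = 0xB22FBF
s_2 = InvRound(s_1, k_0) = 0x4EF8C1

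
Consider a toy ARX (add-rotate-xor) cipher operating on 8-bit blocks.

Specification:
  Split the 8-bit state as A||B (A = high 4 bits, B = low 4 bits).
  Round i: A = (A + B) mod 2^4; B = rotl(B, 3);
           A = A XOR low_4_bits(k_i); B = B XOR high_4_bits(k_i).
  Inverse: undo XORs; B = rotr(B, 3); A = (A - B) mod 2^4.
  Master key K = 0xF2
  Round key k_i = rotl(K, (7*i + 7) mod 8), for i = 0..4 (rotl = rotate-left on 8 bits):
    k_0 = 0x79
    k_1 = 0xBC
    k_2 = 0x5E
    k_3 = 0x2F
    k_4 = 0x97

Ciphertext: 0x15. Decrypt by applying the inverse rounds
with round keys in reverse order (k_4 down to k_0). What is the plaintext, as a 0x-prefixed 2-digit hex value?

0x61

s_0 = ciphertext = 0x15
s_1 = InvRound(s_0, k_4) = 0xD9
s_2 = InvRound(s_1, k_3) = 0xB7
s_3 = InvRound(s_2, k_2) = 0x14
s_4 = InvRound(s_3, k_1) = 0xEF
s_5 = InvRound(s_4, k_0) = 0x61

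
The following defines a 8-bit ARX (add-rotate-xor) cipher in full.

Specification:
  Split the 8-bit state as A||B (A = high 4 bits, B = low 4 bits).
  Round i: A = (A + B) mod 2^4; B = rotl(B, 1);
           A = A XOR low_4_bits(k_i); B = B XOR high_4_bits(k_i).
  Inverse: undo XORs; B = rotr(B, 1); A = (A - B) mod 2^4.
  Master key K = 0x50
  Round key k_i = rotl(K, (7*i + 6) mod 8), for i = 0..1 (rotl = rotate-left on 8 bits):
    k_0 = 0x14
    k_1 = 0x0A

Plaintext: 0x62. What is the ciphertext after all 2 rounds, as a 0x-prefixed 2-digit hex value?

s_0 = plaintext = 0x62
s_1 = Round(s_0, k_0) = 0xC5
s_2 = Round(s_1, k_1) = 0xBA

0xBA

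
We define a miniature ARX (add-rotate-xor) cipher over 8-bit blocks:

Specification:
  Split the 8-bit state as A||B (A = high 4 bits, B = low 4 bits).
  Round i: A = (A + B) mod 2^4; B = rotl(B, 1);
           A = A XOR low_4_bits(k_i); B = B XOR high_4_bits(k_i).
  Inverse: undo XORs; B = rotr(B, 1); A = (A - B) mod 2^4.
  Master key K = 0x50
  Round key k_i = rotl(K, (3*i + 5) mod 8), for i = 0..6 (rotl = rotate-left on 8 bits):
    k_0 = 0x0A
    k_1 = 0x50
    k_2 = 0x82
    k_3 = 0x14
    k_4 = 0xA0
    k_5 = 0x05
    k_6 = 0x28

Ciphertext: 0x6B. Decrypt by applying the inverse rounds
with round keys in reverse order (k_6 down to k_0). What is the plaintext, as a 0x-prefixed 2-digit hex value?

s_0 = ciphertext = 0x6B
s_1 = InvRound(s_0, k_6) = 0x2C
s_2 = InvRound(s_1, k_5) = 0x16
s_3 = InvRound(s_2, k_4) = 0xB6
s_4 = InvRound(s_3, k_3) = 0x4B
s_5 = InvRound(s_4, k_2) = 0xD9
s_6 = InvRound(s_5, k_1) = 0x76
s_7 = InvRound(s_6, k_0) = 0xA3

0xA3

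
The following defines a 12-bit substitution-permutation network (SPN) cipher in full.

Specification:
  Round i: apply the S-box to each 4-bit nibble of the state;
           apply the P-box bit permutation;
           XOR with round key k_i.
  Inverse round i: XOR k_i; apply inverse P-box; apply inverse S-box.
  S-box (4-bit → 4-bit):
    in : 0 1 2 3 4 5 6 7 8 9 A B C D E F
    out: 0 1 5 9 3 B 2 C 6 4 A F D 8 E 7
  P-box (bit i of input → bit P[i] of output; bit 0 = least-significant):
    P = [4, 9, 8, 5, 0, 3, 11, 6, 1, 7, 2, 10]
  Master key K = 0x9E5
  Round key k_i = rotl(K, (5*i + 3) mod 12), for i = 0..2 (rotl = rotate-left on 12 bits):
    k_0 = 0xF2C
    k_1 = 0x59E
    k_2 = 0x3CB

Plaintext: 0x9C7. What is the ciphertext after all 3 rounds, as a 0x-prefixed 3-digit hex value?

0x268

s_0 = plaintext = 0x9C7
s_1 = Round(s_0, k_0) = 0x649
s_2 = Round(s_1, k_1) = 0x417
s_3 = Round(s_2, k_2) = 0x268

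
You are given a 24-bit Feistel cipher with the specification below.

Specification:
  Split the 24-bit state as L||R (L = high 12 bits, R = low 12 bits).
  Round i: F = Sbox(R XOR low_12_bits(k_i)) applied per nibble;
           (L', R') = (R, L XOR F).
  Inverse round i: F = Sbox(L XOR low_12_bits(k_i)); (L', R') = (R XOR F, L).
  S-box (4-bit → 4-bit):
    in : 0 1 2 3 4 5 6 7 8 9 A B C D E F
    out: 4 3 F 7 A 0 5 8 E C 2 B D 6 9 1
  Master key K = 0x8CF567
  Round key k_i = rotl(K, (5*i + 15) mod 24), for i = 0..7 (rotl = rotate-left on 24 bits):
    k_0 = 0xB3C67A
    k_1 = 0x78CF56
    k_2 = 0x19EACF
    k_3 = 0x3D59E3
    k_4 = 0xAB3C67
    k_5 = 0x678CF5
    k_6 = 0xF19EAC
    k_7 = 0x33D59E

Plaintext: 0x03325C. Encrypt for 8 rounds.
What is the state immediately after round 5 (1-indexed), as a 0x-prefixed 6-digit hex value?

s_0 = plaintext = 0x03325C
s_1 = Round(s_0, k_0) = 0x25CAC6
s_2 = Round(s_1, k_1) = 0xAC6298
s_3 = Round(s_2, k_2) = 0x2984CE
s_4 = Round(s_3, k_3) = 0x4CE46E
s_5 = Round(s_4, k_4) = 0x46EA82
s_6 = Round(s_5, k_5) = 0xA821E6
s_7 = Round(s_6, k_6) = 0x1E6B20
s_8 = Round(s_7, k_7) = 0xB2085F

0x46EA82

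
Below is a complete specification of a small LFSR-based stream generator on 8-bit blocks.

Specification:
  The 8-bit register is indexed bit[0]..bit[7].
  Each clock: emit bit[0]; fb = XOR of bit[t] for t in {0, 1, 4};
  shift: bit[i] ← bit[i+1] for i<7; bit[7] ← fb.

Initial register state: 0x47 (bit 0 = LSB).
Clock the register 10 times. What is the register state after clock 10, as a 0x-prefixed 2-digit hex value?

reg_0 = 0x47
clock 1: out=1, reg = 0x23
clock 2: out=1, reg = 0x11
clock 3: out=1, reg = 0x08
clock 4: out=0, reg = 0x04
clock 5: out=0, reg = 0x02
clock 6: out=0, reg = 0x81
clock 7: out=1, reg = 0xC0
clock 8: out=0, reg = 0x60
clock 9: out=0, reg = 0x30
clock 10: out=0, reg = 0x98

0x98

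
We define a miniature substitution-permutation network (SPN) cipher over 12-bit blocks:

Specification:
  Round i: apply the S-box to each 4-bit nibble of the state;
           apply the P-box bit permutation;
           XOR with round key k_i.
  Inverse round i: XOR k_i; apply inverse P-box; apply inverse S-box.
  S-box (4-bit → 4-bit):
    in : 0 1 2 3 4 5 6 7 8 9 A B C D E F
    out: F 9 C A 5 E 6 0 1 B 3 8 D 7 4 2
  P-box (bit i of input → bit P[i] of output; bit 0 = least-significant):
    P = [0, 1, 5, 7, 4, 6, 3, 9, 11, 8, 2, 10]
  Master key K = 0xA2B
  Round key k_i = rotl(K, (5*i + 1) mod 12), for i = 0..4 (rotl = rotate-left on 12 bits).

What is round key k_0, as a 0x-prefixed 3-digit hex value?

K = 0xA2B
k_0 = rotl(K, (5*0+1) mod 12) = rotl(K, 1) = 0x457

0x457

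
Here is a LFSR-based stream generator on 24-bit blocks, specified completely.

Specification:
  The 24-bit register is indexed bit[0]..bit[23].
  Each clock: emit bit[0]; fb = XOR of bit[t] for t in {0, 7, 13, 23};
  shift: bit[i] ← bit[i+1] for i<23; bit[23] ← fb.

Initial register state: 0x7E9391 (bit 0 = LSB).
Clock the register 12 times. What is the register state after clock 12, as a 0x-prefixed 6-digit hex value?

0xB3E7E9

reg_0 = 0x7E9391
clock 1: out=1, reg = 0x3F49C8
clock 2: out=0, reg = 0x9FA4E4
clock 3: out=0, reg = 0xCFD272
clock 4: out=0, reg = 0xE7E939
clock 5: out=1, reg = 0xF3F49C
clock 6: out=0, reg = 0xF9FA4E
clock 7: out=0, reg = 0x7CFD27
clock 8: out=1, reg = 0x3E7E93
clock 9: out=1, reg = 0x9F3F49
clock 10: out=1, reg = 0xCF9FA4
clock 11: out=0, reg = 0x67CFD2
clock 12: out=0, reg = 0xB3E7E9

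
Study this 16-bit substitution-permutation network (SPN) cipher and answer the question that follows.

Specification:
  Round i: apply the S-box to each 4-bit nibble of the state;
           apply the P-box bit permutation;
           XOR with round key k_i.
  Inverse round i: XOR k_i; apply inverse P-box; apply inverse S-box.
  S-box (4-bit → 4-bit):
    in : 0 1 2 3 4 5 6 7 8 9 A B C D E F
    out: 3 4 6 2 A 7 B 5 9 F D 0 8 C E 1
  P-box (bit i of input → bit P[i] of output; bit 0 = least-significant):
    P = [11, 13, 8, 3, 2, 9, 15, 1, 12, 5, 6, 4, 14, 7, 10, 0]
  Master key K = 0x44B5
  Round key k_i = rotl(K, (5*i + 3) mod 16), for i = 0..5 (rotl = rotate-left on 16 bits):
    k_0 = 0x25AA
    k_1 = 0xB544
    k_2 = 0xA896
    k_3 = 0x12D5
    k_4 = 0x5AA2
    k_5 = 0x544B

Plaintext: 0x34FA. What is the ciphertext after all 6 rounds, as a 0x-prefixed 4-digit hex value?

s_0 = plaintext = 0x34FA
s_1 = Round(s_0, k_0) = 0x2C16
s_2 = Round(s_1, k_1) = 0x19DC
s_3 = Round(s_2, k_2) = 0x3CEC
s_4 = Round(s_3, k_3) = 0x904F
s_5 = Round(s_4, k_4) = 0x0401
s_6 = Round(s_5, k_5) = 0x17FF

0x17FF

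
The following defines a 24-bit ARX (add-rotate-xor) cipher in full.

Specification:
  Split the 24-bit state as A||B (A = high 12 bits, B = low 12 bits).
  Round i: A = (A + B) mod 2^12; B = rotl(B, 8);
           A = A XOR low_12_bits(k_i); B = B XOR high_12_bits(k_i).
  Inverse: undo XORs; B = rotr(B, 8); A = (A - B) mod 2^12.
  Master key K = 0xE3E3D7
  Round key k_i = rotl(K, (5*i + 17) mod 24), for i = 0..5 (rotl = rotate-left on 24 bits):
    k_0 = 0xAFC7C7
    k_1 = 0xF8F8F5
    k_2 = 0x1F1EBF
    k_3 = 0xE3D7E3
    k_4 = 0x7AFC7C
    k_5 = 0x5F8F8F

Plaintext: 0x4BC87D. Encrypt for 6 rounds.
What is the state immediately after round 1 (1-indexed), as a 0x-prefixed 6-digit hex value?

0xAFE77B

s_0 = plaintext = 0x4BC87D
s_1 = Round(s_0, k_0) = 0xAFE77B
s_2 = Round(s_1, k_1) = 0xA8C4F8
s_3 = Round(s_2, k_2) = 0x13B9BE
s_4 = Round(s_3, k_3) = 0xD1A0A6
s_5 = Round(s_4, k_4) = 0x1BC1A5
s_6 = Round(s_5, k_5) = 0xCEE0E2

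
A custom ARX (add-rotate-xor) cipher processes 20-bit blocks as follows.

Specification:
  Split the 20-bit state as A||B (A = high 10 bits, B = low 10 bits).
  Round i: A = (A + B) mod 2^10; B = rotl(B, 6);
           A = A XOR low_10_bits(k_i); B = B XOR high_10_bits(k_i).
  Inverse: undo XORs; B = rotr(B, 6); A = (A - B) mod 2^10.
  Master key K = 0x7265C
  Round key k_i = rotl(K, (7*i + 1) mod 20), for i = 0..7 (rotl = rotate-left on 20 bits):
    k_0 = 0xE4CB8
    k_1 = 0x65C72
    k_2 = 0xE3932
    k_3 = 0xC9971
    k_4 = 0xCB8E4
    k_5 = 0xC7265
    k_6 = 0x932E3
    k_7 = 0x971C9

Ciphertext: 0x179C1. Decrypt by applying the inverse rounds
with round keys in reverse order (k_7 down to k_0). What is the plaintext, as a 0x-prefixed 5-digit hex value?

0x569D4

s_0 = ciphertext = 0x179C1
s_1 = InvRound(s_0, k_7) = 0xEE5DE
s_2 = InvRound(s_1, k_6) = 0x0B12E
s_3 = InvRound(s_2, k_5) = 0xC8728
s_4 = InvRound(s_3, k_4) = 0xD9460
s_5 = InvRound(s_4, k_3) = 0x69C6D
s_6 = InvRound(s_5, k_2) = 0x95A3F
s_7 = InvRound(s_6, k_1) = 0xE5A8E
s_8 = InvRound(s_7, k_0) = 0x569D4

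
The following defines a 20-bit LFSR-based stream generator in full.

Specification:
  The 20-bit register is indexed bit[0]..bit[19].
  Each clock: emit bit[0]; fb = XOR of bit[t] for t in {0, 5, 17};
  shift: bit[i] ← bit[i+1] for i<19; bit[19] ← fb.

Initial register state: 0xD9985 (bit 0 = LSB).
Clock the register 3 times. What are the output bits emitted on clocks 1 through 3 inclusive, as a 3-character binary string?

reg_0 = 0xD9985
clock 1: out=1, reg = 0xECCC2
clock 2: out=0, reg = 0xF6661
clock 3: out=1, reg = 0xFB330

101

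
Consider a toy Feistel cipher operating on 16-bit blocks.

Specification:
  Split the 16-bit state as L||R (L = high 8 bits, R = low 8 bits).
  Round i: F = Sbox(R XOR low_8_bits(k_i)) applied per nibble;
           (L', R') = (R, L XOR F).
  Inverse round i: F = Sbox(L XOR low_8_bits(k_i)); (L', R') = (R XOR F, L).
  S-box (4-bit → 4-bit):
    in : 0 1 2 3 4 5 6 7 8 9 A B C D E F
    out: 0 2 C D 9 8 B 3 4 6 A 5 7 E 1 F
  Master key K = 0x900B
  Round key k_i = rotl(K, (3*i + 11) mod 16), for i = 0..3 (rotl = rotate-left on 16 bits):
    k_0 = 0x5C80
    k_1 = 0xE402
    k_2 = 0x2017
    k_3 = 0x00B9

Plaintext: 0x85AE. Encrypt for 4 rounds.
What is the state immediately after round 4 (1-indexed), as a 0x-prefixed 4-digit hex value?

0x88E7

s_0 = plaintext = 0x85AE
s_1 = Round(s_0, k_0) = 0xAE44
s_2 = Round(s_1, k_1) = 0x4435
s_3 = Round(s_2, k_2) = 0x3588
s_4 = Round(s_3, k_3) = 0x88E7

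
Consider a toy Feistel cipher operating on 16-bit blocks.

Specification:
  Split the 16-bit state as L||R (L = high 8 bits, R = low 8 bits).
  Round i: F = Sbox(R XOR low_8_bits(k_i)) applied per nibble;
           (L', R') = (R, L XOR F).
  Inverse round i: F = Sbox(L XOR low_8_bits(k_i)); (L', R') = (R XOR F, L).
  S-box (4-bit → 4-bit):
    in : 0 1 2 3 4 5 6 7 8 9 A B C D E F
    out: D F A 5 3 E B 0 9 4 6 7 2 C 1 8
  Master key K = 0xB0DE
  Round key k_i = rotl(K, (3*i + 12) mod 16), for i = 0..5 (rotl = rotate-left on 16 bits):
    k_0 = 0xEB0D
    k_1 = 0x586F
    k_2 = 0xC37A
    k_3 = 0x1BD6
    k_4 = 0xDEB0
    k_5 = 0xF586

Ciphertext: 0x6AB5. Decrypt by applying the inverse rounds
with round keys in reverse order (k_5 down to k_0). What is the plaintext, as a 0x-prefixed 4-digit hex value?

s_0 = ciphertext = 0x6AB5
s_1 = InvRound(s_0, k_5) = 0xA76A
s_2 = InvRound(s_1, k_4) = 0x9AA7
s_3 = InvRound(s_2, k_3) = 0x959A
s_4 = InvRound(s_3, k_2) = 0x8295
s_5 = InvRound(s_4, k_1) = 0x8982
s_6 = InvRound(s_5, k_0) = 0x1189

0x1189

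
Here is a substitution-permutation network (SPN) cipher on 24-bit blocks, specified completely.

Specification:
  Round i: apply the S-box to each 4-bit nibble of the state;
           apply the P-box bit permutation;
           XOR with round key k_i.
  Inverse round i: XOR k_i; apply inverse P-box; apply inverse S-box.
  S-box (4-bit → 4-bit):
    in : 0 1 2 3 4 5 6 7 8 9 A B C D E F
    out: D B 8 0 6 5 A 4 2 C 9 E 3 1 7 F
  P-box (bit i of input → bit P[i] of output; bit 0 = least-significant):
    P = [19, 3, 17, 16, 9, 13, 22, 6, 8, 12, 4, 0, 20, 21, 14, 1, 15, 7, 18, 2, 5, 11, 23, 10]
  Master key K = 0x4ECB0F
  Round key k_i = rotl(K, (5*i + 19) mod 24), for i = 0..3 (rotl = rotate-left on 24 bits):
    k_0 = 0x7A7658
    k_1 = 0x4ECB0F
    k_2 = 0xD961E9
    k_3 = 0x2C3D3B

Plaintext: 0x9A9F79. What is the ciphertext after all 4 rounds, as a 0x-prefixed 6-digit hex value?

0x32B92D

s_0 = plaintext = 0x9A9F79
s_1 = Round(s_0, k_0) = 0xB9A34F
s_2 = Round(s_1, k_1) = 0x91E701
s_3 = Round(s_2, k_2) = 0x20A735
s_4 = Round(s_3, k_3) = 0x32B92D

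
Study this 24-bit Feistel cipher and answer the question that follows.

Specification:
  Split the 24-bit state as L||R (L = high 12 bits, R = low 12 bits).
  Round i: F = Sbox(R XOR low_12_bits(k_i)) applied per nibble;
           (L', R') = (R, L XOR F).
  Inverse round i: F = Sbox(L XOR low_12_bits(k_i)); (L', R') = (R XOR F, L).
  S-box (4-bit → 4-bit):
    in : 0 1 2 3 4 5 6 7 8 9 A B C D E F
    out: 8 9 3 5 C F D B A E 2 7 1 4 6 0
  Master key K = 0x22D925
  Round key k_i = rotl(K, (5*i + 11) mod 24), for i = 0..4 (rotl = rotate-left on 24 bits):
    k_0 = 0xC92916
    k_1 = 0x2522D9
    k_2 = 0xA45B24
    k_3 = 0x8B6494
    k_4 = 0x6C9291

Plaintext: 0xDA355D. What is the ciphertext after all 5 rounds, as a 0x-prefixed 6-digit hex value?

s_0 = plaintext = 0xDA355D
s_1 = Round(s_0, k_0) = 0x55DC64
s_2 = Round(s_1, k_1) = 0xC64329
s_3 = Round(s_2, k_2) = 0x3296E0
s_4 = Round(s_3, k_3) = 0x6E0095
s_5 = Round(s_4, k_4) = 0x09556C

0x09556C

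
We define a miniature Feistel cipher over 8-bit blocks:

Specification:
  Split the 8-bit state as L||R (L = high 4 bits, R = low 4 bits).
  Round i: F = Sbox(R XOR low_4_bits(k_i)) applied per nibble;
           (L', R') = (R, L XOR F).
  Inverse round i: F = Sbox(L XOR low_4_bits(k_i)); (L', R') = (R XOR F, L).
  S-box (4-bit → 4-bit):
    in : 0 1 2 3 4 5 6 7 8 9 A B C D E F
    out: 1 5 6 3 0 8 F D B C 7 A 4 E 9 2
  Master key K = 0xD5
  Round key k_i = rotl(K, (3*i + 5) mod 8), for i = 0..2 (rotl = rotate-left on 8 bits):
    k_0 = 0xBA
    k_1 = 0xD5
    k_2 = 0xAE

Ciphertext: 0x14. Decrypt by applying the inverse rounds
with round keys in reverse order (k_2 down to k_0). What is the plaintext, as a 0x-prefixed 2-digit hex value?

0xD2

s_0 = ciphertext = 0x14
s_1 = InvRound(s_0, k_2) = 0x61
s_2 = InvRound(s_1, k_1) = 0x26
s_3 = InvRound(s_2, k_0) = 0xD2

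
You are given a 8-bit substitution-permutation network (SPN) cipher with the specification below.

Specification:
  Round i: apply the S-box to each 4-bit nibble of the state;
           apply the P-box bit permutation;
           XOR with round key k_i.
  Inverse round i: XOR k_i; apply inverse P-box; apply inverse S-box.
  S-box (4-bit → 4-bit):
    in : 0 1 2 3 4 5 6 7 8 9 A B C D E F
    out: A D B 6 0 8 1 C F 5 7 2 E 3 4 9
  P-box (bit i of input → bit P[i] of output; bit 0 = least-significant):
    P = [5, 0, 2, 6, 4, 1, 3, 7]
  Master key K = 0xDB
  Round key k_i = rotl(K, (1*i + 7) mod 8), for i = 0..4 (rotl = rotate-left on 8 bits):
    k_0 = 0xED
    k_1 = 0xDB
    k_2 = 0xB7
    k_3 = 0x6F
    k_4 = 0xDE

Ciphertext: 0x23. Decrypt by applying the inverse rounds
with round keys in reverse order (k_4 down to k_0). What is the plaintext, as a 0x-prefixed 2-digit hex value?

0xC8

s_0 = ciphertext = 0x23
s_1 = InvRound(s_0, k_4) = 0x18
s_2 = InvRound(s_1, k_3) = 0xD8
s_3 = InvRound(s_2, k_2) = 0x38
s_4 = InvRound(s_3, k_1) = 0x02
s_5 = InvRound(s_4, k_0) = 0xC8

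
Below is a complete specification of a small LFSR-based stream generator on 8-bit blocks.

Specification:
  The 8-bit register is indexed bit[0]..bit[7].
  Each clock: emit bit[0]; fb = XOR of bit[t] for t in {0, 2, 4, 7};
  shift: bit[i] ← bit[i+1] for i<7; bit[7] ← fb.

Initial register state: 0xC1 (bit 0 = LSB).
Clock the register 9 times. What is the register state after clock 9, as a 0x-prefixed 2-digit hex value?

reg_0 = 0xC1
clock 1: out=1, reg = 0x60
clock 2: out=0, reg = 0x30
clock 3: out=0, reg = 0x98
clock 4: out=0, reg = 0x4C
clock 5: out=0, reg = 0xA6
clock 6: out=0, reg = 0x53
clock 7: out=1, reg = 0x29
clock 8: out=1, reg = 0x94
clock 9: out=0, reg = 0xCA

0xCA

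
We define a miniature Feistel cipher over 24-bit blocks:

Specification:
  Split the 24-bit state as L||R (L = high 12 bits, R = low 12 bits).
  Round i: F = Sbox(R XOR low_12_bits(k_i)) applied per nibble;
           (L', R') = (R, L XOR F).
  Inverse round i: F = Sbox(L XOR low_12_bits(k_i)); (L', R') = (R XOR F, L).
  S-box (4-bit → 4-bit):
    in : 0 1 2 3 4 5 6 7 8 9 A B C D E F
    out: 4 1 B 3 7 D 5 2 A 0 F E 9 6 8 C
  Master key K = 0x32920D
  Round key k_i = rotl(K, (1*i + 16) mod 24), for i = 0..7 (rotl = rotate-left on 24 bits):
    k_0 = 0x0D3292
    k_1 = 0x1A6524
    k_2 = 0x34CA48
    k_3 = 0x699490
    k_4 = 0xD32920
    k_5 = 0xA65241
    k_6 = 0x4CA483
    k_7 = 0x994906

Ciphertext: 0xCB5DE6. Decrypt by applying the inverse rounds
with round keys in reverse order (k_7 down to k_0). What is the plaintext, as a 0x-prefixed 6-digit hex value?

s_0 = ciphertext = 0xCB5DE6
s_1 = InvRound(s_0, k_7) = 0x005CB5
s_2 = InvRound(s_1, k_6) = 0xB10005
s_3 = InvRound(s_2, k_5) = 0x0D4B10
s_4 = InvRound(s_3, k_4) = 0xBD70D4
s_5 = InvRound(s_4, k_3) = 0xCA6BD7
s_6 = InvRound(s_5, k_2) = 0xE5FCA6
s_7 = InvRound(s_6, k_1) = 0x288E5F
s_8 = InvRound(s_7, k_0) = 0xA40288

0xA40288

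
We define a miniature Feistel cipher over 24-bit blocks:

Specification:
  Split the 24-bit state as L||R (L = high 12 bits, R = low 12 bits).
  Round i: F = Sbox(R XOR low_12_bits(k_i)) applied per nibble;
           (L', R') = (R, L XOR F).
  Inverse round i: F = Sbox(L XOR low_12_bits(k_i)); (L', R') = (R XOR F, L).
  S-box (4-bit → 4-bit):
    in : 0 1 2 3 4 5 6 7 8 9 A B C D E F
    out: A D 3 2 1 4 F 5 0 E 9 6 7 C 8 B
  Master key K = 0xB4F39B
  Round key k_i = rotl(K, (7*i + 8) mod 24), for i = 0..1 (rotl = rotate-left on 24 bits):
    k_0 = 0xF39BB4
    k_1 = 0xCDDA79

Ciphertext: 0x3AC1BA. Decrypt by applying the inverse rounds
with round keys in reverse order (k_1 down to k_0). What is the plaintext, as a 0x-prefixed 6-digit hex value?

0x2D5F7E

s_0 = ciphertext = 0x3AC1BA
s_1 = InvRound(s_0, k_1) = 0xF7E3AC
s_2 = InvRound(s_1, k_0) = 0x2D5F7E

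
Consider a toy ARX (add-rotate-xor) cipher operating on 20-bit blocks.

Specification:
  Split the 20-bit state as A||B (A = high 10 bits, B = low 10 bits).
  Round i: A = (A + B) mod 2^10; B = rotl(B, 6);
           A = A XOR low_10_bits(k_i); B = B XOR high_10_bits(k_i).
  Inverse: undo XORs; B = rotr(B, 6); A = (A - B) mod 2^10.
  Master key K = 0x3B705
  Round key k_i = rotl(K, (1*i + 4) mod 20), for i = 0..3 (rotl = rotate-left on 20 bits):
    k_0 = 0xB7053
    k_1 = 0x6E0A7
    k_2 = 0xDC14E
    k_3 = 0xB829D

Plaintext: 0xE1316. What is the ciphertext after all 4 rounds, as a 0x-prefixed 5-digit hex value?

s_0 = plaintext = 0xE1316
s_1 = Round(s_0, k_0) = 0xB276D
s_2 = Round(s_1, k_1) = 0xA46CE
s_3 = Round(s_2, k_2) = 0x044DC
s_4 = Round(s_3, k_3) = 0x9C1ED

0x9C1ED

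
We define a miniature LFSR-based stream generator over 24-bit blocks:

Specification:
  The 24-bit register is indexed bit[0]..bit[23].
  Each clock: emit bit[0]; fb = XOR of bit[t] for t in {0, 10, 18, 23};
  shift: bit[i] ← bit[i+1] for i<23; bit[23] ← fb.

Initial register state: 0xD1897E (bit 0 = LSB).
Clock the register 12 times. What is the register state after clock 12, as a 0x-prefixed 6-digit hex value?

reg_0 = 0xD1897E
clock 1: out=0, reg = 0xE8C4BF
clock 2: out=1, reg = 0xF4625F
clock 3: out=1, reg = 0xFA312F
clock 4: out=1, reg = 0x7D1897
clock 5: out=1, reg = 0x3E8C4B
clock 6: out=1, reg = 0x9F4625
clock 7: out=1, reg = 0x4FA312
clock 8: out=0, reg = 0xA7D189
clock 9: out=1, reg = 0xD3E8C4
clock 10: out=0, reg = 0xE9F462
clock 11: out=0, reg = 0x74FA31
clock 12: out=1, reg = 0x3A7D18

0x3A7D18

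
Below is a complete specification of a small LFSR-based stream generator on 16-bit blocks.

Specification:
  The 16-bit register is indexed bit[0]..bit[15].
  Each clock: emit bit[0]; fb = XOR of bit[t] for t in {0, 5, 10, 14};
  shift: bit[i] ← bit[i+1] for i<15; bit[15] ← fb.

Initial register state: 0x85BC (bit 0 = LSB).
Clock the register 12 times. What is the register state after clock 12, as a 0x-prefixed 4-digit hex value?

0xE5A8

reg_0 = 0x85BC
clock 1: out=0, reg = 0x42DE
clock 2: out=0, reg = 0xA16F
clock 3: out=1, reg = 0x50B7
clock 4: out=1, reg = 0xA85B
clock 5: out=1, reg = 0xD42D
clock 6: out=1, reg = 0x6A16
clock 7: out=0, reg = 0xB50B
clock 8: out=1, reg = 0x5A85
clock 9: out=1, reg = 0x2D42
clock 10: out=0, reg = 0x96A1
clock 11: out=1, reg = 0xCB50
clock 12: out=0, reg = 0xE5A8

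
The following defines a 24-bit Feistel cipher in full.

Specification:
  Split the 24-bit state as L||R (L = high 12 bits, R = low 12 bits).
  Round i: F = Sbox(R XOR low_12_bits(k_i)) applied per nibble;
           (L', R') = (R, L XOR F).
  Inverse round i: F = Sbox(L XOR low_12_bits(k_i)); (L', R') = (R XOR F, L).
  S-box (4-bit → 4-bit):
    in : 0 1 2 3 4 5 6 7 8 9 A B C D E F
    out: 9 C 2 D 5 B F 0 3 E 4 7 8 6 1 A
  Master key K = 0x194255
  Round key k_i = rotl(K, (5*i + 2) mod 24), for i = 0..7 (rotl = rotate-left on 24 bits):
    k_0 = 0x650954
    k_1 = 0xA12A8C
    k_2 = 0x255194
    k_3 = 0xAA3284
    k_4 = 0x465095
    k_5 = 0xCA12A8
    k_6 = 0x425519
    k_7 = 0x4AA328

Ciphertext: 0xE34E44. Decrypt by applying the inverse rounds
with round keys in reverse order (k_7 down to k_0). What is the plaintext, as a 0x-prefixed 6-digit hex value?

s_0 = ciphertext = 0xE34E44
s_1 = InvRound(s_0, k_7) = 0x88CE34
s_2 = InvRound(s_1, k_6) = 0x8DF88C
s_3 = InvRound(s_2, k_5) = 0xC8C8DF
s_4 = InvRound(s_3, k_4) = 0x011C8C
s_5 = InvRound(s_4, k_3) = 0xE67011
s_6 = InvRound(s_5, k_2) = 0xABCE67
s_7 = InvRound(s_6, k_1) = 0x7BEABC
s_8 = InvRound(s_7, k_0) = 0xBA87BE

0xBA87BE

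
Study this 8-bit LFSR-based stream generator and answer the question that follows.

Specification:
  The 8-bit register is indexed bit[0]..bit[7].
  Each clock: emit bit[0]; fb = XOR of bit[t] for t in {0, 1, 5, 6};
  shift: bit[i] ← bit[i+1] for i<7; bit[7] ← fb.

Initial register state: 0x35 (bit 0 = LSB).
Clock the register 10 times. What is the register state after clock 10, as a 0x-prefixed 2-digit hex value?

reg_0 = 0x35
clock 1: out=1, reg = 0x1A
clock 2: out=0, reg = 0x8D
clock 3: out=1, reg = 0xC6
clock 4: out=0, reg = 0x63
clock 5: out=1, reg = 0x31
clock 6: out=1, reg = 0x18
clock 7: out=0, reg = 0x0C
clock 8: out=0, reg = 0x06
clock 9: out=0, reg = 0x83
clock 10: out=1, reg = 0x41

0x41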